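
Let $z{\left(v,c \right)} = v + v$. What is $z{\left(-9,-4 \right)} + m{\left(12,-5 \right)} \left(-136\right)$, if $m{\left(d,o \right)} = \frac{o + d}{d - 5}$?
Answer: $-154$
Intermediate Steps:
$z{\left(v,c \right)} = 2 v$
$m{\left(d,o \right)} = \frac{d + o}{-5 + d}$
$z{\left(-9,-4 \right)} + m{\left(12,-5 \right)} \left(-136\right) = 2 \left(-9\right) + \frac{12 - 5}{-5 + 12} \left(-136\right) = -18 + \frac{1}{7} \cdot 7 \left(-136\right) = -18 + 1 \left(-136\right) = -18 - 136 = -154$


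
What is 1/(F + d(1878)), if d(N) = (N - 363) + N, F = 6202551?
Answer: 1/6205944 ≈ 1.6114e-7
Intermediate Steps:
d(N) = -363 + 2*N (d(N) = (-363 + N) + N = -363 + 2*N)
1/(F + d(1878)) = 1/(6202551 + (-363 + 2*1878)) = 1/(6202551 + (-363 + 3756)) = 1/(6202551 + 3393) = 1/6205944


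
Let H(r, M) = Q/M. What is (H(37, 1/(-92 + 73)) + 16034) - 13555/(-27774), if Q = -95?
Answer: 495473941/27774 ≈ 17840.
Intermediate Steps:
H(r, M) = -95/M
(H(37, 1/(-92 + 73)) + 16034) - 13555/(-27774) = (-95/(1/(-92 + 73)) + 16034) - 13555/(-27774) = (-95/(1/(-19)) + 16034) - 13555*(-1/27774) = (-95/(-1/19) + 16034) + 13555/27774 = (-95*(-19) + 16034) + 13555/27774 = (1805 + 16034) + 13555/27774 = 17839 + 13555/27774 = 495473941/27774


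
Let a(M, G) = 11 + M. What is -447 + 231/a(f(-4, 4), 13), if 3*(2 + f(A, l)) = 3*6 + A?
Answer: -17634/41 ≈ -430.10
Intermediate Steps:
f(A, l) = 4 + A/3 (f(A, l) = -2 + (3*6 + A)/3 = -2 + (18 + A)/3 = -2 + (6 + A/3) = 4 + A/3)
-447 + 231/a(f(-4, 4), 13) = -447 + 231/(11 + (4 + (⅓)*(-4))) = -447 + 231/(11 + (4 - 4/3)) = -447 + 231/(11 + 8/3) = -447 + 231/(41/3) = -447 + (3/41)*231 = -447 + 693/41 = -17634/41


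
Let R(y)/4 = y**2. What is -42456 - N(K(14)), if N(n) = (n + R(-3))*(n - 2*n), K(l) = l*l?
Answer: 3016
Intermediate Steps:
K(l) = l**2
R(y) = 4*y**2
N(n) = -n*(36 + n) (N(n) = (n + 4*(-3)**2)*(n - 2*n) = (n + 4*9)*(-n) = (n + 36)*(-n) = (36 + n)*(-n) = -n*(36 + n))
-42456 - N(K(14)) = -42456 - (-1)*14**2*(36 + 14**2) = -42456 - (-1)*196*(36 + 196) = -42456 - (-1)*196*232 = -42456 - 1*(-45472) = -42456 + 45472 = 3016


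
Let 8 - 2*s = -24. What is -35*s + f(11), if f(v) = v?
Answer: -549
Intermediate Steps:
s = 16 (s = 4 - ½*(-24) = 4 + 12 = 16)
-35*s + f(11) = -35*16 + 11 = -560 + 11 = -549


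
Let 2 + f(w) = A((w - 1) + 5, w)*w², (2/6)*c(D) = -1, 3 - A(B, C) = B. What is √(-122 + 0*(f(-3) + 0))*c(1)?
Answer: -3*I*√122 ≈ -33.136*I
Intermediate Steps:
A(B, C) = 3 - B
c(D) = -3 (c(D) = 3*(-1) = -3)
f(w) = -2 + w²*(-1 - w) (f(w) = -2 + (3 - ((w - 1) + 5))*w² = -2 + (3 - ((-1 + w) + 5))*w² = -2 + (3 - (4 + w))*w² = -2 + (3 + (-4 - w))*w² = -2 + (-1 - w)*w² = -2 + w²*(-1 - w))
√(-122 + 0*(f(-3) + 0))*c(1) = √(-122 + 0*((-2 - 1*(-3)²*(1 - 3)) + 0))*(-3) = √(-122 + 0*((-2 - 1*9*(-2)) + 0))*(-3) = √(-122 + 0*((-2 + 18) + 0))*(-3) = √(-122 + 0*(16 + 0))*(-3) = √(-122 + 0*16)*(-3) = √(-122 + 0)*(-3) = √(-122)*(-3) = (I*√122)*(-3) = -3*I*√122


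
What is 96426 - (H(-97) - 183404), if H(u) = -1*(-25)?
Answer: 279805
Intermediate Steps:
H(u) = 25
96426 - (H(-97) - 183404) = 96426 - (25 - 183404) = 96426 - 1*(-183379) = 96426 + 183379 = 279805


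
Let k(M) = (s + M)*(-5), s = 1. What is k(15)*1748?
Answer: -139840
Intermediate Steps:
k(M) = -5 - 5*M (k(M) = (1 + M)*(-5) = -5 - 5*M)
k(15)*1748 = (-5 - 5*15)*1748 = (-5 - 75)*1748 = -80*1748 = -139840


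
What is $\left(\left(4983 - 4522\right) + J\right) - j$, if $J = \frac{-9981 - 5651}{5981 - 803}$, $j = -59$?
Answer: $\frac{1338464}{2589} \approx 516.98$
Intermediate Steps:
$J = - \frac{7816}{2589}$ ($J = - \frac{15632}{5178} = \left(-15632\right) \frac{1}{5178} = - \frac{7816}{2589} \approx -3.0189$)
$\left(\left(4983 - 4522\right) + J\right) - j = \left(\left(4983 - 4522\right) - \frac{7816}{2589}\right) - -59 = \left(461 - \frac{7816}{2589}\right) + 59 = \frac{1185713}{2589} + 59 = \frac{1338464}{2589}$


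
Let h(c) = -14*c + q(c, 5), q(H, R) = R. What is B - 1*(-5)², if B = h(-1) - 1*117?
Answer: -123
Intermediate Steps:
h(c) = 5 - 14*c (h(c) = -14*c + 5 = 5 - 14*c)
B = -98 (B = (5 - 14*(-1)) - 1*117 = (5 + 14) - 117 = 19 - 117 = -98)
B - 1*(-5)² = -98 - 1*(-5)² = -98 - 1*25 = -98 - 25 = -123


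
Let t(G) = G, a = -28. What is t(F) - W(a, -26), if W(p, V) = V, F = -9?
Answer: 17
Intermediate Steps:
t(F) - W(a, -26) = -9 - 1*(-26) = -9 + 26 = 17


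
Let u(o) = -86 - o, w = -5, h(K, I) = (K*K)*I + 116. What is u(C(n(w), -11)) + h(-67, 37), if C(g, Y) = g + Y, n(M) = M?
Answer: 166139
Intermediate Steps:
h(K, I) = 116 + I*K² (h(K, I) = K²*I + 116 = I*K² + 116 = 116 + I*K²)
C(g, Y) = Y + g
u(C(n(w), -11)) + h(-67, 37) = (-86 - (-11 - 5)) + (116 + 37*(-67)²) = (-86 - 1*(-16)) + (116 + 37*4489) = (-86 + 16) + (116 + 166093) = -70 + 166209 = 166139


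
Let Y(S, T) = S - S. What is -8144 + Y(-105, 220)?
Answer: -8144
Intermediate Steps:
Y(S, T) = 0
-8144 + Y(-105, 220) = -8144 + 0 = -8144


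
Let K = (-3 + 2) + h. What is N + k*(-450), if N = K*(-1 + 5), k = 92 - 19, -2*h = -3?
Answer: -32848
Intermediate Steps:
h = 3/2 (h = -1/2*(-3) = 3/2 ≈ 1.5000)
k = 73
K = 1/2 (K = (-3 + 2) + 3/2 = -1 + 3/2 = 1/2 ≈ 0.50000)
N = 2 (N = (-1 + 5)/2 = (1/2)*4 = 2)
N + k*(-450) = 2 + 73*(-450) = 2 - 32850 = -32848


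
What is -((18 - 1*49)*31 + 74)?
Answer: 887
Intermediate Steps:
-((18 - 1*49)*31 + 74) = -((18 - 49)*31 + 74) = -(-31*31 + 74) = -(-961 + 74) = -1*(-887) = 887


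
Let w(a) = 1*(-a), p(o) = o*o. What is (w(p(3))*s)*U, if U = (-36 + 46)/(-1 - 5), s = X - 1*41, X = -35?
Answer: -1140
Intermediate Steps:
p(o) = o²
w(a) = -a
s = -76 (s = -35 - 1*41 = -35 - 41 = -76)
U = -5/3 (U = 10/(-6) = 10*(-⅙) = -5/3 ≈ -1.6667)
(w(p(3))*s)*U = (-1*3²*(-76))*(-5/3) = (-1*9*(-76))*(-5/3) = -9*(-76)*(-5/3) = 684*(-5/3) = -1140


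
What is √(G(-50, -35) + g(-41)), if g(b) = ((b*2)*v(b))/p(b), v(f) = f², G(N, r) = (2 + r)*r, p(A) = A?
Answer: √4517 ≈ 67.209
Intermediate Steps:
G(N, r) = r*(2 + r)
g(b) = 2*b² (g(b) = ((b*2)*b²)/b = ((2*b)*b²)/b = (2*b³)/b = 2*b²)
√(G(-50, -35) + g(-41)) = √(-35*(2 - 35) + 2*(-41)²) = √(-35*(-33) + 2*1681) = √(1155 + 3362) = √4517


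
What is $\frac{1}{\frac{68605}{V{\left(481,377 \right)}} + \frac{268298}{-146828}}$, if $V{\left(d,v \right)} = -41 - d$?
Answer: $- \frac{9580527}{1276648312} \approx -0.0075044$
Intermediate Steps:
$\frac{1}{\frac{68605}{V{\left(481,377 \right)}} + \frac{268298}{-146828}} = \frac{1}{\frac{68605}{-41 - 481} + \frac{268298}{-146828}} = \frac{1}{\frac{68605}{-41 - 481} + 268298 \left(- \frac{1}{146828}\right)} = \frac{1}{\frac{68605}{-522} - \frac{134149}{73414}} = \frac{1}{68605 \left(- \frac{1}{522}\right) - \frac{134149}{73414}} = \frac{1}{- \frac{68605}{522} - \frac{134149}{73414}} = \frac{1}{- \frac{1276648312}{9580527}} = - \frac{9580527}{1276648312}$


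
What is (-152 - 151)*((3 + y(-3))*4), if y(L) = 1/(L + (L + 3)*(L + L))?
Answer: -3232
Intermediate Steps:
y(L) = 1/(L + 2*L*(3 + L)) (y(L) = 1/(L + (3 + L)*(2*L)) = 1/(L + 2*L*(3 + L)))
(-152 - 151)*((3 + y(-3))*4) = (-152 - 151)*((3 + 1/((-3)*(7 + 2*(-3))))*4) = -303*(3 - 1/(3*(7 - 6)))*4 = -303*(3 - ⅓/1)*4 = -303*(3 - ⅓*1)*4 = -303*(3 - ⅓)*4 = -808*4 = -303*32/3 = -3232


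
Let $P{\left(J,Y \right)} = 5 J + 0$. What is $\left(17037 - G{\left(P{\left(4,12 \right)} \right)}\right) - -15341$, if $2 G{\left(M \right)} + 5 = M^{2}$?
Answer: $\frac{64361}{2} \approx 32181.0$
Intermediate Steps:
$P{\left(J,Y \right)} = 5 J$
$G{\left(M \right)} = - \frac{5}{2} + \frac{M^{2}}{2}$
$\left(17037 - G{\left(P{\left(4,12 \right)} \right)}\right) - -15341 = \left(17037 - \left(- \frac{5}{2} + \frac{\left(5 \cdot 4\right)^{2}}{2}\right)\right) - -15341 = \left(17037 - \left(- \frac{5}{2} + \frac{20^{2}}{2}\right)\right) + 15341 = \left(17037 - \left(- \frac{5}{2} + \frac{1}{2} \cdot 400\right)\right) + 15341 = \left(17037 - \left(- \frac{5}{2} + 200\right)\right) + 15341 = \left(17037 - \frac{395}{2}\right) + 15341 = \frac{33679}{2} + 15341 = \frac{64361}{2}$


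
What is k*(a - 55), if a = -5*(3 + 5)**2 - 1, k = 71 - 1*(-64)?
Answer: -50760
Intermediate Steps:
k = 135 (k = 71 + 64 = 135)
a = -321 (a = -5*8**2 - 1 = -5*64 - 1 = -320 - 1 = -321)
k*(a - 55) = 135*(-321 - 55) = 135*(-376) = -50760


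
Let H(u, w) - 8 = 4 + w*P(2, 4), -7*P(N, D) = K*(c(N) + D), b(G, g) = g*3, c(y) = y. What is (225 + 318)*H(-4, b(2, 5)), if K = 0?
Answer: 6516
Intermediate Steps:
b(G, g) = 3*g
P(N, D) = 0 (P(N, D) = -0*(N + D) = -0*(D + N) = -⅐*0 = 0)
H(u, w) = 12 (H(u, w) = 8 + (4 + w*0) = 8 + (4 + 0) = 8 + 4 = 12)
(225 + 318)*H(-4, b(2, 5)) = (225 + 318)*12 = 543*12 = 6516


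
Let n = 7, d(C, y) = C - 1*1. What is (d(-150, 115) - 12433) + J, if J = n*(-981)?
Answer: -19451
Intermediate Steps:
d(C, y) = -1 + C (d(C, y) = C - 1 = -1 + C)
J = -6867 (J = 7*(-981) = -6867)
(d(-150, 115) - 12433) + J = ((-1 - 150) - 12433) - 6867 = (-151 - 12433) - 6867 = -12584 - 6867 = -19451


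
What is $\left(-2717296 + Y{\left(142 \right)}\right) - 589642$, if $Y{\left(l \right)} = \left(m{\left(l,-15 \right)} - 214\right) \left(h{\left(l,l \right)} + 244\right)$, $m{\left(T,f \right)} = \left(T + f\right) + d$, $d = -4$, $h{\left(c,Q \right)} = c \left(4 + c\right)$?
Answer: $-5215754$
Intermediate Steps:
$m{\left(T,f \right)} = -4 + T + f$ ($m{\left(T,f \right)} = \left(T + f\right) - 4 = -4 + T + f$)
$Y{\left(l \right)} = \left(-233 + l\right) \left(244 + l \left(4 + l\right)\right)$ ($Y{\left(l \right)} = \left(\left(-4 + l - 15\right) - 214\right) \left(l \left(4 + l\right) + 244\right) = \left(\left(-19 + l\right) - 214\right) \left(244 + l \left(4 + l\right)\right) = \left(-233 + l\right) \left(244 + l \left(4 + l\right)\right)$)
$\left(-2717296 + Y{\left(142 \right)}\right) - 589642 = \left(-2717296 - \left(154548 - 2863288 + 4617556\right)\right) - 589642 = \left(-2717296 - 1908816\right) - 589642 = -4626112 - 589642 = -5215754$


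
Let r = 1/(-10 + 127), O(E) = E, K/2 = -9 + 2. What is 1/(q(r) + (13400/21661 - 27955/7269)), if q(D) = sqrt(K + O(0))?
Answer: -80006792191796895/605278557592627759 - 24791701968608481*I*sqrt(14)/605278557592627759 ≈ -0.13218 - 0.15326*I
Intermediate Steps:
K = -14 (K = 2*(-9 + 2) = 2*(-7) = -14)
r = 1/117 ≈ 0.0085470
q(D) = I*sqrt(14) (q(D) = sqrt(-14 + 0) = sqrt(-14) = I*sqrt(14))
1/(q(r) + (13400/21661 - 27955/7269)) = 1/(I*sqrt(14) + (13400/21661 - 27955/7269)) = 1/(I*sqrt(14) - 508128655/157453809) = 1/(-508128655/157453809 + I*sqrt(14))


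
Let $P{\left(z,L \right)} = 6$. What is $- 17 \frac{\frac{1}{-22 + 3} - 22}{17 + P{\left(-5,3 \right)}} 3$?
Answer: $\frac{21369}{437} \approx 48.899$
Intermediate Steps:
$- 17 \frac{\frac{1}{-22 + 3} - 22}{17 + P{\left(-5,3 \right)}} 3 = - 17 \frac{\frac{1}{-22 + 3} - 22}{17 + 6} \cdot 3 = - 17 \frac{\frac{1}{-19} - 22}{23} \cdot 3 = - 17 \left(- \frac{1}{19} - 22\right) \frac{1}{23} \cdot 3 = - 17 \left(\left(- \frac{419}{19}\right) \frac{1}{23}\right) 3 = \left(-17\right) \left(- \frac{419}{437}\right) 3 = \frac{7123}{437} \cdot 3 = \frac{21369}{437}$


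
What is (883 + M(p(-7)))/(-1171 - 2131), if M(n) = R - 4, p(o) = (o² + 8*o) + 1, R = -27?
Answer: -426/1651 ≈ -0.25803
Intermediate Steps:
p(o) = 1 + o² + 8*o
M(n) = -31 (M(n) = -27 - 4 = -31)
(883 + M(p(-7)))/(-1171 - 2131) = (883 - 31)/(-1171 - 2131) = 852/(-3302) = 852*(-1/3302) = -426/1651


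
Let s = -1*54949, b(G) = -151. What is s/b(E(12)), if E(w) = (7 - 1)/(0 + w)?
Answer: 54949/151 ≈ 363.90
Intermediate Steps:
E(w) = 6/w
s = -54949
s/b(E(12)) = -54949/(-151) = -54949*(-1/151) = 54949/151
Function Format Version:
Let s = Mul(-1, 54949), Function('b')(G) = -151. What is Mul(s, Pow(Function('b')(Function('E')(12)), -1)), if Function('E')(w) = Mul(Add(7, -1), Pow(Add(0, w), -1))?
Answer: Rational(54949, 151) ≈ 363.90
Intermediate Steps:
Function('E')(w) = Mul(6, Pow(w, -1))
s = -54949
Mul(s, Pow(Function('b')(Function('E')(12)), -1)) = Mul(-54949, Pow(-151, -1)) = Mul(-54949, Rational(-1, 151)) = Rational(54949, 151)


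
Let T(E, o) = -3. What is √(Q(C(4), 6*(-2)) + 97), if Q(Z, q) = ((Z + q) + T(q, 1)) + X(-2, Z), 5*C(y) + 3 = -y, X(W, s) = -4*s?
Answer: √2155/5 ≈ 9.2844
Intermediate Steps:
C(y) = -⅗ - y/5 (C(y) = -⅗ + (-y)/5 = -⅗ - y/5)
Q(Z, q) = -3 + q - 3*Z (Q(Z, q) = ((Z + q) - 3) - 4*Z = (-3 + Z + q) - 4*Z = -3 + q - 3*Z)
√(Q(C(4), 6*(-2)) + 97) = √((-3 + 6*(-2) - 3*(-⅗ - ⅕*4)) + 97) = √((-3 - 12 - 3*(-⅗ - ⅘)) + 97) = √((-3 - 12 - 3*(-7/5)) + 97) = √((-3 - 12 + 21/5) + 97) = √(-54/5 + 97) = √(431/5) = √2155/5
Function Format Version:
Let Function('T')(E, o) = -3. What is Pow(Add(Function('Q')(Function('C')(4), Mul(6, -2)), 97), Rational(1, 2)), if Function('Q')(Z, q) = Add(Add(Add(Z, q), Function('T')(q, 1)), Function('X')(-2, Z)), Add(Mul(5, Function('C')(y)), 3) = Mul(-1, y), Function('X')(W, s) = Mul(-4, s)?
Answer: Mul(Rational(1, 5), Pow(2155, Rational(1, 2))) ≈ 9.2844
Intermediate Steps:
Function('C')(y) = Add(Rational(-3, 5), Mul(Rational(-1, 5), y)) (Function('C')(y) = Add(Rational(-3, 5), Mul(Rational(1, 5), Mul(-1, y))) = Add(Rational(-3, 5), Mul(Rational(-1, 5), y)))
Function('Q')(Z, q) = Add(-3, q, Mul(-3, Z)) (Function('Q')(Z, q) = Add(Add(Add(Z, q), -3), Mul(-4, Z)) = Add(Add(-3, Z, q), Mul(-4, Z)) = Add(-3, q, Mul(-3, Z)))
Pow(Add(Function('Q')(Function('C')(4), Mul(6, -2)), 97), Rational(1, 2)) = Pow(Add(Add(-3, Mul(6, -2), Mul(-3, Add(Rational(-3, 5), Mul(Rational(-1, 5), 4)))), 97), Rational(1, 2)) = Pow(Add(Add(-3, -12, Mul(-3, Add(Rational(-3, 5), Rational(-4, 5)))), 97), Rational(1, 2)) = Pow(Add(Add(-3, -12, Mul(-3, Rational(-7, 5))), 97), Rational(1, 2)) = Pow(Add(Add(-3, -12, Rational(21, 5)), 97), Rational(1, 2)) = Pow(Add(Rational(-54, 5), 97), Rational(1, 2)) = Pow(Rational(431, 5), Rational(1, 2)) = Mul(Rational(1, 5), Pow(2155, Rational(1, 2)))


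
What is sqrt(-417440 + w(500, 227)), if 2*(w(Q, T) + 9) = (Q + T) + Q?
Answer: I*sqrt(1667342)/2 ≈ 645.63*I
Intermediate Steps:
w(Q, T) = -9 + Q + T/2 (w(Q, T) = -9 + ((Q + T) + Q)/2 = -9 + (T + 2*Q)/2 = -9 + (Q + T/2) = -9 + Q + T/2)
sqrt(-417440 + w(500, 227)) = sqrt(-417440 + (-9 + 500 + (1/2)*227)) = sqrt(-417440 + (-9 + 500 + 227/2)) = sqrt(-417440 + 1209/2) = sqrt(-833671/2) = I*sqrt(1667342)/2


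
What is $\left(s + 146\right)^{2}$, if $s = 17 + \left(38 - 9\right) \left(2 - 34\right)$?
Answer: $585225$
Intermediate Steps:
$s = -911$ ($s = 17 + 29 \left(-32\right) = 17 - 928 = -911$)
$\left(s + 146\right)^{2} = \left(-911 + 146\right)^{2} = \left(-765\right)^{2} = 585225$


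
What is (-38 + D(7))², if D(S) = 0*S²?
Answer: 1444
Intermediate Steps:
D(S) = 0
(-38 + D(7))² = (-38 + 0)² = (-38)² = 1444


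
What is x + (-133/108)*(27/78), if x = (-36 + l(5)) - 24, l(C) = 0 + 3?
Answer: -17917/312 ≈ -57.426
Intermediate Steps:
l(C) = 3
x = -57 (x = (-36 + 3) - 24 = -33 - 24 = -57)
x + (-133/108)*(27/78) = -57 + (-133/108)*(27/78) = -57 + (-133*1/108)*(27*(1/78)) = -57 - 133/108*9/26 = -57 - 133/312 = -17917/312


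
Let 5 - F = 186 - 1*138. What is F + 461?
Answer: 418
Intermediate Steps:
F = -43 (F = 5 - (186 - 1*138) = 5 - (186 - 138) = 5 - 1*48 = 5 - 48 = -43)
F + 461 = -43 + 461 = 418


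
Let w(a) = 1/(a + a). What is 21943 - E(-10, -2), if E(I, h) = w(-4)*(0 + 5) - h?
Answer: 175533/8 ≈ 21942.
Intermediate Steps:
w(a) = 1/(2*a)
E(I, h) = -5/8 - h (E(I, h) = ((1/2)/(-4))*(0 + 5) - h = ((1/2)*(-1/4))*5 - h = -1/8*5 - h = -5/8 - h)
21943 - E(-10, -2) = 21943 - (-5/8 - 1*(-2)) = 21943 - (-5/8 + 2) = 21943 - 1*11/8 = 21943 - 11/8 = 175533/8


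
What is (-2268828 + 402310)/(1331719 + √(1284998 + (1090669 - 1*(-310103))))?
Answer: -2485677484442/1773472809191 + 1866518*√2685770/1773472809191 ≈ -1.3999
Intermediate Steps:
(-2268828 + 402310)/(1331719 + √(1284998 + (1090669 - 1*(-310103)))) = -1866518/(1331719 + √(1284998 + (1090669 + 310103))) = -1866518/(1331719 + √(1284998 + 1400772)) = -1866518/(1331719 + √2685770)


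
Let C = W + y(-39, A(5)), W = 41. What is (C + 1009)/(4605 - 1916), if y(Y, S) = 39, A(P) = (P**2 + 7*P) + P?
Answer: 1089/2689 ≈ 0.40498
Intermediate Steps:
A(P) = P**2 + 8*P
C = 80 (C = 41 + 39 = 80)
(C + 1009)/(4605 - 1916) = (80 + 1009)/(4605 - 1916) = 1089/2689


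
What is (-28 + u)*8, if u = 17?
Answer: -88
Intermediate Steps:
(-28 + u)*8 = (-28 + 17)*8 = -11*8 = -88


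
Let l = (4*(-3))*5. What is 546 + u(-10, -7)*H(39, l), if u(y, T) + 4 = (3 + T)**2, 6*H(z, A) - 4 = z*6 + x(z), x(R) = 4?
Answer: 1030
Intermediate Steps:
l = -60 (l = -12*5 = -60)
H(z, A) = 4/3 + z (H(z, A) = 2/3 + (z*6 + 4)/6 = 2/3 + (6*z + 4)/6 = 2/3 + (4 + 6*z)/6 = 2/3 + (2/3 + z) = 4/3 + z)
u(y, T) = -4 + (3 + T)**2
546 + u(-10, -7)*H(39, l) = 546 + (-4 + (3 - 7)**2)*(4/3 + 39) = 546 + (-4 + (-4)**2)*(121/3) = 546 + (-4 + 16)*(121/3) = 546 + 12*(121/3) = 546 + 484 = 1030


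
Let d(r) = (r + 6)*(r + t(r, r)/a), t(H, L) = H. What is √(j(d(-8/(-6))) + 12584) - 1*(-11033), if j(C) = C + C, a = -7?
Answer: 11033 + 2*√1389234/21 ≈ 11145.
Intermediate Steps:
d(r) = 6*r*(6 + r)/7 (d(r) = (r + 6)*(r + r/(-7)) = (6 + r)*(r + r*(-⅐)) = (6 + r)*(r - r/7) = (6 + r)*(6*r/7) = 6*r*(6 + r)/7)
j(C) = 2*C
√(j(d(-8/(-6))) + 12584) - 1*(-11033) = √(2*(6*(-8/(-6))*(6 - 8/(-6))/7) + 12584) - 1*(-11033) = √(2*(6*(-8*(-⅙))*(6 - 8*(-⅙))/7) + 12584) + 11033 = √(2*((6/7)*(4/3)*(6 + 4/3)) + 12584) + 11033 = √(2*((6/7)*(4/3)*(22/3)) + 12584) + 11033 = √(2*(176/21) + 12584) + 11033 = √(352/21 + 12584) + 11033 = √(264616/21) + 11033 = 2*√1389234/21 + 11033 = 11033 + 2*√1389234/21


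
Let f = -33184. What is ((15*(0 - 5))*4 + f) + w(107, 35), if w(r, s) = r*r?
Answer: -22035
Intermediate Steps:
w(r, s) = r**2
((15*(0 - 5))*4 + f) + w(107, 35) = ((15*(0 - 5))*4 - 33184) + 107**2 = ((15*(-5))*4 - 33184) + 11449 = (-75*4 - 33184) + 11449 = (-300 - 33184) + 11449 = -33484 + 11449 = -22035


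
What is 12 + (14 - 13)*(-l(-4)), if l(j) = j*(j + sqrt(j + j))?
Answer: -4 + 8*I*sqrt(2) ≈ -4.0 + 11.314*I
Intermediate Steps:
l(j) = j*(j + sqrt(2)*sqrt(j)) (l(j) = j*(j + sqrt(2*j)) = j*(j + sqrt(2)*sqrt(j)))
12 + (14 - 13)*(-l(-4)) = 12 + (14 - 13)*(-((-4)**2 + sqrt(2)*(-4)**(3/2))) = 12 + 1*(-(16 + sqrt(2)*(-8*I))) = 12 + 1*(-(16 - 8*I*sqrt(2))) = 12 + 1*(-16 + 8*I*sqrt(2)) = 12 + (-16 + 8*I*sqrt(2)) = -4 + 8*I*sqrt(2)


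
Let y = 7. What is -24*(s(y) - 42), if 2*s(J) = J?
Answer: 924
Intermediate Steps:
s(J) = J/2
-24*(s(y) - 42) = -24*((½)*7 - 42) = -24*(7/2 - 42) = -24*(-77/2) = 924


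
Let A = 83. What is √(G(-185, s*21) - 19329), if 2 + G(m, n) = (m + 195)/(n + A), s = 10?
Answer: I*√1659544089/293 ≈ 139.04*I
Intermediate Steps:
G(m, n) = -2 + (195 + m)/(83 + n) (G(m, n) = -2 + (m + 195)/(n + 83) = -2 + (195 + m)/(83 + n))
√(G(-185, s*21) - 19329) = √((29 - 185 - 20*21)/(83 + 10*21) - 19329) = √((29 - 185 - 2*210)/(83 + 210) - 19329) = √((29 - 185 - 420)/293 - 19329) = √((1/293)*(-576) - 19329) = √(-576/293 - 19329) = √(-5663973/293) = I*√1659544089/293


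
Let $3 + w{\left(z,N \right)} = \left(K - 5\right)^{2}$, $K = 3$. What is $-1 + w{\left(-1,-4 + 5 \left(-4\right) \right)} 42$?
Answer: $41$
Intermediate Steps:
$w{\left(z,N \right)} = 1$ ($w{\left(z,N \right)} = -3 + \left(3 - 5\right)^{2} = -3 + \left(-2\right)^{2} = -3 + 4 = 1$)
$-1 + w{\left(-1,-4 + 5 \left(-4\right) \right)} 42 = -1 + 1 \cdot 42 = -1 + 42 = 41$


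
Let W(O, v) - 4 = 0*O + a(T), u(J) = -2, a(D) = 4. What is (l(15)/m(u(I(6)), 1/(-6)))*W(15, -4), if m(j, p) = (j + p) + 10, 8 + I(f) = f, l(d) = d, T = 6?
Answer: 720/47 ≈ 15.319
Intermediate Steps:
I(f) = -8 + f
W(O, v) = 8 (W(O, v) = 4 + (0*O + 4) = 4 + (0 + 4) = 4 + 4 = 8)
m(j, p) = 10 + j + p
(l(15)/m(u(I(6)), 1/(-6)))*W(15, -4) = (15/(10 - 2 + 1/(-6)))*8 = (15/(10 - 2 - ⅙))*8 = (15/(47/6))*8 = (15*(6/47))*8 = (90/47)*8 = 720/47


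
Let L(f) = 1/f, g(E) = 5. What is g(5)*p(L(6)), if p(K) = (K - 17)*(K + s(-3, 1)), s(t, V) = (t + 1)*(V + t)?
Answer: -12625/36 ≈ -350.69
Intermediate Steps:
s(t, V) = (1 + t)*(V + t)
p(K) = (-17 + K)*(4 + K) (p(K) = (K - 17)*(K + (1 - 3 + (-3)² + 1*(-3))) = (-17 + K)*(K + (1 - 3 + 9 - 3)) = (-17 + K)*(K + 4) = (-17 + K)*(4 + K))
g(5)*p(L(6)) = 5*(-68 + (1/6)² - 13/6) = 5*(-68 + (⅙)² - 13*⅙) = 5*(-68 + 1/36 - 13/6) = 5*(-2525/36) = -12625/36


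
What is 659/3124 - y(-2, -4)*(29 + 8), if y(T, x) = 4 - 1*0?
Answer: -461693/3124 ≈ -147.79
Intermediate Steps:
y(T, x) = 4 (y(T, x) = 4 + 0 = 4)
659/3124 - y(-2, -4)*(29 + 8) = 659/3124 - 4*(29 + 8) = 659*(1/3124) - 4*37 = 659/3124 - 1*148 = 659/3124 - 148 = -461693/3124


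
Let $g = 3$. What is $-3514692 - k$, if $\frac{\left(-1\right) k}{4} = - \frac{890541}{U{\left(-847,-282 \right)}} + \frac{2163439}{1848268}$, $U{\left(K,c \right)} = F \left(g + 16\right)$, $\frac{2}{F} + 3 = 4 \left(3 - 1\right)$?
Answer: $- \frac{34971295556045}{8779273} \approx -3.9834 \cdot 10^{6}$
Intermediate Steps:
$F = \frac{2}{5}$ ($F = \frac{2}{-3 + 4 \left(3 - 1\right)} = \frac{2}{-3 + 4 \cdot 2} = \frac{2}{-3 + 8} = \frac{2}{5} \approx 0.4$)
$U{\left(K,c \right)} = \frac{38}{5}$ ($U{\left(K,c \right)} = \frac{2 \left(3 + 16\right)}{5} = \frac{2}{5} \cdot 19 = \frac{38}{5}$)
$k = \frac{4114854977129}{8779273}$ ($k = - 4 \left(- \frac{890541}{\frac{38}{5}} + \frac{2163439}{1848268}\right) = - 4 \left(\left(-890541\right) \frac{5}{38} + 2163439 \cdot \frac{1}{1848268}\right) = - 4 \left(- \frac{4452705}{38} + \frac{2163439}{1848268}\right) = \left(-4\right) \left(- \frac{4114854977129}{35117092}\right) = \frac{4114854977129}{8779273} \approx 4.687 \cdot 10^{5}$)
$-3514692 - k = -3514692 - \frac{4114854977129}{8779273} = - \frac{34971295556045}{8779273}$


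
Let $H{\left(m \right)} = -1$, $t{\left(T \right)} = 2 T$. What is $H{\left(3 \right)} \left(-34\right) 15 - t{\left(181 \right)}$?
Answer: $148$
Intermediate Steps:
$H{\left(3 \right)} \left(-34\right) 15 - t{\left(181 \right)} = \left(-1\right) \left(-34\right) 15 - 2 \cdot 181 = 34 \cdot 15 - 362 = 510 - 362 = 148$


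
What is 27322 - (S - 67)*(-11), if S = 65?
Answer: 27300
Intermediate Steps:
27322 - (S - 67)*(-11) = 27322 - (65 - 67)*(-11) = 27322 - (-2)*(-11) = 27322 - 1*22 = 27322 - 22 = 27300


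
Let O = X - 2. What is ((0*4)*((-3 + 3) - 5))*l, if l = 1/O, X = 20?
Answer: 0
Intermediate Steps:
O = 18 (O = 20 - 2 = 18)
l = 1/18 ≈ 0.055556
((0*4)*((-3 + 3) - 5))*l = ((0*4)*((-3 + 3) - 5))*(1/18) = (0*(0 - 5))*(1/18) = (0*(-5))*(1/18) = 0*(1/18) = 0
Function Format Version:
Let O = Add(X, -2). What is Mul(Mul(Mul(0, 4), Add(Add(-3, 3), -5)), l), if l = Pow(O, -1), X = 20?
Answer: 0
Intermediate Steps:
O = 18 (O = Add(20, -2) = 18)
l = Rational(1, 18) (l = Pow(18, -1) = Rational(1, 18) ≈ 0.055556)
Mul(Mul(Mul(0, 4), Add(Add(-3, 3), -5)), l) = Mul(Mul(Mul(0, 4), Add(Add(-3, 3), -5)), Rational(1, 18)) = Mul(Mul(0, Add(0, -5)), Rational(1, 18)) = Mul(Mul(0, -5), Rational(1, 18)) = Mul(0, Rational(1, 18)) = 0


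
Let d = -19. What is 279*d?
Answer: -5301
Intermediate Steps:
279*d = 279*(-19) = -5301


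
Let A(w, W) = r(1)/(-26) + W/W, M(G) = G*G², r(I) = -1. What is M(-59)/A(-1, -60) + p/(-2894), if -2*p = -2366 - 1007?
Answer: -30907166023/156276 ≈ -1.9777e+5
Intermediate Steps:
p = 3373/2 (p = -(-2366 - 1007)/2 = -½*(-3373) = 3373/2 ≈ 1686.5)
M(G) = G³
A(w, W) = 27/26 (A(w, W) = -1/(-26) + W/W = -1*(-1/26) + 1 = 1/26 + 1 = 27/26)
M(-59)/A(-1, -60) + p/(-2894) = (-59)³/(27/26) + (3373/2)/(-2894) = -205379*26/27 + (3373/2)*(-1/2894) = -5339854/27 - 3373/5788 = -30907166023/156276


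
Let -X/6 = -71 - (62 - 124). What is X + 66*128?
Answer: 8502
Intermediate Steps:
X = 54 (X = -6*(-71 - (62 - 124)) = -6*(-71 - 1*(-62)) = -6*(-71 + 62) = -6*(-9) = 54)
X + 66*128 = 54 + 66*128 = 54 + 8448 = 8502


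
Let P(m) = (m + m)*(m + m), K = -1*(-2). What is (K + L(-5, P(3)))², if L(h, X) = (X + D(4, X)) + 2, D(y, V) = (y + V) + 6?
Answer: 7396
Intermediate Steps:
K = 2
D(y, V) = 6 + V + y (D(y, V) = (V + y) + 6 = 6 + V + y)
P(m) = 4*m² (P(m) = (2*m)*(2*m) = 4*m²)
L(h, X) = 12 + 2*X (L(h, X) = (X + (6 + X + 4)) + 2 = (X + (10 + X)) + 2 = (10 + 2*X) + 2 = 12 + 2*X)
(K + L(-5, P(3)))² = (2 + (12 + 2*(4*3²)))² = (2 + (12 + 2*(4*9)))² = (2 + (12 + 2*36))² = (2 + (12 + 72))² = (2 + 84)² = 86² = 7396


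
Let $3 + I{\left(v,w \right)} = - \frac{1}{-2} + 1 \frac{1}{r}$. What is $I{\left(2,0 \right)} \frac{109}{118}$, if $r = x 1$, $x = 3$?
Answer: $- \frac{1417}{708} \approx -2.0014$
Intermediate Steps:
$r = 3$ ($r = 3 \cdot 1 = 3$)
$I{\left(v,w \right)} = - \frac{13}{6}$ ($I{\left(v,w \right)} = -3 + \left(- \frac{1}{-2} + 1 \cdot \frac{1}{3}\right) = -3 + \left(\left(-1\right) \left(- \frac{1}{2}\right) + 1 \cdot \frac{1}{3}\right) = -3 + \left(\frac{1}{2} + \frac{1}{3}\right) = -3 + \frac{5}{6} = - \frac{13}{6}$)
$I{\left(2,0 \right)} \frac{109}{118} = - \frac{13 \cdot \frac{109}{118}}{6} = - \frac{13 \cdot 109 \cdot \frac{1}{118}}{6} = \left(- \frac{13}{6}\right) \frac{109}{118} = - \frac{1417}{708}$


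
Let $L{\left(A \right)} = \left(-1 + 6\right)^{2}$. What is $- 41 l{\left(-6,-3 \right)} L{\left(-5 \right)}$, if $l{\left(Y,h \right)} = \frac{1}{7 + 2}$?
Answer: $- \frac{1025}{9} \approx -113.89$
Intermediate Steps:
$l{\left(Y,h \right)} = \frac{1}{9}$
$L{\left(A \right)} = 25$ ($L{\left(A \right)} = 5^{2} = 25$)
$- 41 l{\left(-6,-3 \right)} L{\left(-5 \right)} = \left(-41\right) \frac{1}{9} \cdot 25 = \left(- \frac{41}{9}\right) 25 = - \frac{1025}{9}$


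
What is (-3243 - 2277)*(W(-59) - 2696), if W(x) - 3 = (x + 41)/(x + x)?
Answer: 877006560/59 ≈ 1.4865e+7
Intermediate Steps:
W(x) = 3 + (41 + x)/(2*x) (W(x) = 3 + (x + 41)/(x + x) = 3 + (41 + x)/((2*x)) = 3 + (41 + x)*(1/(2*x)) = 3 + (41 + x)/(2*x))
(-3243 - 2277)*(W(-59) - 2696) = (-3243 - 2277)*((1/2)*(41 + 7*(-59))/(-59) - 2696) = -5520*((1/2)*(-1/59)*(41 - 413) - 2696) = -5520*((1/2)*(-1/59)*(-372) - 2696) = -5520*(186/59 - 2696) = -5520*(-158878/59) = 877006560/59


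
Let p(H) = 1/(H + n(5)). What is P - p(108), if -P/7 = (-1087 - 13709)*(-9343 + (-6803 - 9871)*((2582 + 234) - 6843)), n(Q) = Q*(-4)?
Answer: 611907854453279/88 ≈ 6.9535e+12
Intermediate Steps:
n(Q) = -4*Q
p(H) = 1/(-20 + H) (p(H) = 1/(H - 4*5) = 1/(H - 20) = 1/(-20 + H))
P = 6953498346060 (P = -7*(-1087 - 13709)*(-9343 + (-6803 - 9871)*((2582 + 234) - 6843)) = -(-103572)*(-9343 - 16674*(2816 - 6843)) = -(-103572)*(-9343 - 16674*(-4027)) = -(-103572)*(-9343 + 67146198) = -(-103572)*67136855 = -7*(-993356906580) = 6953498346060)
P - p(108) = 6953498346060 - 1/(-20 + 108) = 6953498346060 - 1/88 = 611907854453279/88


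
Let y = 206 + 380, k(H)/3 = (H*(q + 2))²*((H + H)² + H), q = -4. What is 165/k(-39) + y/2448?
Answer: 59866427/250088904 ≈ 0.23938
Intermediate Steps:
k(H) = 12*H²*(H + 4*H²) (k(H) = 3*((H*(-4 + 2))²*((H + H)² + H)) = 3*((H*(-2))²*((2*H)² + H)) = 3*((-2*H)²*(4*H² + H)) = 3*((4*H²)*(H + 4*H²)) = 3*(4*H²*(H + 4*H²)) = 12*H²*(H + 4*H²))
y = 586
165/k(-39) + y/2448 = 165/(((-39)³*(12 + 48*(-39)))) + 586/2448 = 165/((-59319*(12 - 1872))) + 586*(1/2448) = 165/((-59319*(-1860))) + 293/1224 = 165/110333340 + 293/1224 = 165*(1/110333340) + 293/1224 = 11/7355556 + 293/1224 = 59866427/250088904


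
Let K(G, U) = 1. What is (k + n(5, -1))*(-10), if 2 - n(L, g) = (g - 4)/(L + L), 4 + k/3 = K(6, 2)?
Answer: 65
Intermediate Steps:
k = -9 (k = -12 + 3*1 = -12 + 3 = -9)
n(L, g) = 2 - (-4 + g)/(2*L) (n(L, g) = 2 - (g - 4)/(L + L) = 2 - (-4 + g)/(2*L))
(k + n(5, -1))*(-10) = (-9 + (½)*(4 - 1*(-1) + 4*5)/5)*(-10) = (-9 + (½)*(⅕)*(4 + 1 + 20))*(-10) = (-9 + (½)*(⅕)*25)*(-10) = (-9 + 5/2)*(-10) = -13/2*(-10) = 65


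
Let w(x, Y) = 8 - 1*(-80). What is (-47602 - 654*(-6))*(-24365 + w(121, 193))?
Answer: 1060370806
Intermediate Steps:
w(x, Y) = 88 (w(x, Y) = 8 + 80 = 88)
(-47602 - 654*(-6))*(-24365 + w(121, 193)) = (-47602 - 654*(-6))*(-24365 + 88) = (-47602 + 3924)*(-24277) = -43678*(-24277) = 1060370806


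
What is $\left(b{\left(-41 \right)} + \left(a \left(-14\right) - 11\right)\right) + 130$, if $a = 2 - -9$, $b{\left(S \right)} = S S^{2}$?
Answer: $-68956$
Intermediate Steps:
$b{\left(S \right)} = S^{3}$
$a = 11$ ($a = 2 + 9 = 11$)
$\left(b{\left(-41 \right)} + \left(a \left(-14\right) - 11\right)\right) + 130 = \left(\left(-41\right)^{3} + \left(11 \left(-14\right) - 11\right)\right) + 130 = \left(-68921 - 165\right) + 130 = -69086 + 130 = -68956$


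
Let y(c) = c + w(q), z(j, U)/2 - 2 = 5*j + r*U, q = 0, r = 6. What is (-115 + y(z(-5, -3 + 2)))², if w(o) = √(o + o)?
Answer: 29929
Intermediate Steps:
w(o) = √2*√o (w(o) = √(2*o) = √2*√o)
z(j, U) = 4 + 10*j + 12*U (z(j, U) = 4 + 2*(5*j + 6*U) = 4 + (10*j + 12*U) = 4 + 10*j + 12*U)
y(c) = c (y(c) = c + √2*√0 = c + √2*0 = c + 0 = c)
(-115 + y(z(-5, -3 + 2)))² = (-115 + (4 + 10*(-5) + 12*(-3 + 2)))² = (-115 + (4 - 50 + 12*(-1)))² = (-115 + (4 - 50 - 12))² = (-115 - 58)² = (-173)² = 29929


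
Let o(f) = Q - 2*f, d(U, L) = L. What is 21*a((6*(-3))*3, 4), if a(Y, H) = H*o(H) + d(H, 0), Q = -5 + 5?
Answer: -672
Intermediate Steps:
Q = 0
o(f) = -2*f (o(f) = 0 - 2*f = -2*f)
a(Y, H) = -2*H**2 (a(Y, H) = H*(-2*H) + 0 = -2*H**2 + 0 = -2*H**2)
21*a((6*(-3))*3, 4) = 21*(-2*4**2) = 21*(-2*16) = 21*(-32) = -672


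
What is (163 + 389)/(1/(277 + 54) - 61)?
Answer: -30452/3365 ≈ -9.0496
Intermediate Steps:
(163 + 389)/(1/(277 + 54) - 61) = 552/(1/331 - 61) = 552/(-20190/331) = 552*(-331/20190) = -30452/3365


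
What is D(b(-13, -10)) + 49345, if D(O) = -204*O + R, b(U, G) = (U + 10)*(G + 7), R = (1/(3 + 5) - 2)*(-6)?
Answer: 190081/4 ≈ 47520.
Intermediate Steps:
R = 45/4 (R = (1/8 - 2)*(-6) = (⅛ - 2)*(-6) = -15/8*(-6) = 45/4 ≈ 11.250)
b(U, G) = (7 + G)*(10 + U) (b(U, G) = (10 + U)*(7 + G) = (7 + G)*(10 + U))
D(O) = 45/4 - 204*O (D(O) = -204*O + 45/4 = 45/4 - 204*O)
D(b(-13, -10)) + 49345 = (45/4 - 204*(70 + 7*(-13) + 10*(-10) - 10*(-13))) + 49345 = (45/4 - 204*(70 - 91 - 100 + 130)) + 49345 = (45/4 - 204*9) + 49345 = (45/4 - 1836) + 49345 = -7299/4 + 49345 = 190081/4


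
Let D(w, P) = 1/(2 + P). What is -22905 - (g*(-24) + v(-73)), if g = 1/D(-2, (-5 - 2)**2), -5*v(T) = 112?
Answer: -108293/5 ≈ -21659.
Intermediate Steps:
v(T) = -112/5 (v(T) = -1/5*112 = -112/5)
g = 51 (g = 1/(1/(2 + (-5 - 2)**2)) = 1/(1/(2 + (-7)**2)) = 1/(1/(2 + 49)) = 1/(1/51) = 51)
-22905 - (g*(-24) + v(-73)) = -22905 - (51*(-24) - 112/5) = -22905 - (-1224 - 112/5) = -22905 - 1*(-6232/5) = -22905 + 6232/5 = -108293/5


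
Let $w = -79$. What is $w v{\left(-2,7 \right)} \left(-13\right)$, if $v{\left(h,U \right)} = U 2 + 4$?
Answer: $18486$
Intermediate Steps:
$v{\left(h,U \right)} = 4 + 2 U$ ($v{\left(h,U \right)} = 2 U + 4 = 4 + 2 U$)
$w v{\left(-2,7 \right)} \left(-13\right) = - 79 \left(4 + 2 \cdot 7\right) \left(-13\right) = - 79 \left(4 + 14\right) \left(-13\right) = \left(-79\right) 18 \left(-13\right) = \left(-1422\right) \left(-13\right) = 18486$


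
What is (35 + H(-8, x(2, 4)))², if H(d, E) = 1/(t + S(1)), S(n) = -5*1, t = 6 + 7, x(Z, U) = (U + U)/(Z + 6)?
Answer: 78961/64 ≈ 1233.8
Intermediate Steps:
x(Z, U) = 2*U/(6 + Z) (x(Z, U) = (2*U)/(6 + Z) = 2*U/(6 + Z))
t = 13
S(n) = -5
H(d, E) = ⅛ (H(d, E) = 1/(13 - 5) = 1/8 = ⅛)
(35 + H(-8, x(2, 4)))² = (35 + ⅛)² = (281/8)² = 78961/64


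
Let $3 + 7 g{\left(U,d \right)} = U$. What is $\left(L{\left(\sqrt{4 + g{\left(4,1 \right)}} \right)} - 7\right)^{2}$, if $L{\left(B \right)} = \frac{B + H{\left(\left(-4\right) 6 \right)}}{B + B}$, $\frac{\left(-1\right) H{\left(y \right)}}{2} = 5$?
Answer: $\frac{5601}{116} + \frac{65 \sqrt{203}}{29} \approx 80.219$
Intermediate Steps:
$H{\left(y \right)} = -10$ ($H{\left(y \right)} = \left(-2\right) 5 = -10$)
$g{\left(U,d \right)} = - \frac{3}{7} + \frac{U}{7}$
$L{\left(B \right)} = \frac{-10 + B}{2 B}$ ($L{\left(B \right)} = \frac{B - 10}{B + B} = \frac{-10 + B}{2 B}$)
$\left(L{\left(\sqrt{4 + g{\left(4,1 \right)}} \right)} - 7\right)^{2} = \left(\frac{-10 + \sqrt{4 + \left(- \frac{3}{7} + \frac{1}{7} \cdot 4\right)}}{2 \sqrt{4 + \left(- \frac{3}{7} + \frac{1}{7} \cdot 4\right)}} - 7\right)^{2} = \left(\frac{-10 + \sqrt{4 + \left(- \frac{3}{7} + \frac{4}{7}\right)}}{2 \sqrt{4 + \left(- \frac{3}{7} + \frac{4}{7}\right)}} - 7\right)^{2} = \left(\frac{-10 + \sqrt{4 + \frac{1}{7}}}{2 \sqrt{4 + \frac{1}{7}}} - 7\right)^{2} = \left(\frac{-10 + \sqrt{\frac{29}{7}}}{2 \sqrt{\frac{29}{7}}} - 7\right)^{2} = \left(\frac{-10 + \frac{\sqrt{203}}{7}}{2 \frac{\sqrt{203}}{7}} - 7\right)^{2} = \left(\frac{\frac{\sqrt{203}}{29} \left(-10 + \frac{\sqrt{203}}{7}\right)}{2} - 7\right)^{2} = \left(\frac{\sqrt{203} \left(-10 + \frac{\sqrt{203}}{7}\right)}{58} - 7\right)^{2} = \left(-7 + \frac{\sqrt{203} \left(-10 + \frac{\sqrt{203}}{7}\right)}{58}\right)^{2}$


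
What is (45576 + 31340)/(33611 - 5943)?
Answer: 19229/6917 ≈ 2.7800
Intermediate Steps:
(45576 + 31340)/(33611 - 5943) = 76916/27668 = 76916*(1/27668) = 19229/6917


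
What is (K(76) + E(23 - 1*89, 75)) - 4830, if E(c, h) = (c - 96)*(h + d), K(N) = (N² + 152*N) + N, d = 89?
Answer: -13994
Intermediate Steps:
K(N) = N² + 153*N
E(c, h) = (-96 + c)*(89 + h) (E(c, h) = (c - 96)*(h + 89) = (-96 + c)*(89 + h))
(K(76) + E(23 - 1*89, 75)) - 4830 = (76*(153 + 76) + (-8544 - 96*75 + 89*(23 - 1*89) + (23 - 1*89)*75)) - 4830 = (76*229 + (-8544 - 7200 + 89*(23 - 89) + (23 - 89)*75)) - 4830 = (17404 + (-8544 - 7200 + 89*(-66) - 66*75)) - 4830 = (17404 + (-8544 - 7200 - 5874 - 4950)) - 4830 = (17404 - 26568) - 4830 = -9164 - 4830 = -13994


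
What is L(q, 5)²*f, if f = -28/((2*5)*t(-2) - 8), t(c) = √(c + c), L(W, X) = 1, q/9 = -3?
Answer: 14/29 + 35*I/29 ≈ 0.48276 + 1.2069*I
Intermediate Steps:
q = -27 (q = 9*(-3) = -27)
t(c) = √2*√c (t(c) = √(2*c) = √2*√c)
f = -7*(-8 - 20*I)/116 (f = -28/((2*5)*(√2*√(-2)) - 8) = -28/(10*(√2*(I*√2)) - 8) = -28/(10*(2*I) - 8) = -28/(20*I - 8) = -28/(-8 + 20*I) = ((-8 - 20*I)/464)*(-28) = -7*(-8 - 20*I)/116 ≈ 0.48276 + 1.2069*I)
L(q, 5)²*f = 1²*(14/29 + 35*I/29) = 1*(14/29 + 35*I/29) = 14/29 + 35*I/29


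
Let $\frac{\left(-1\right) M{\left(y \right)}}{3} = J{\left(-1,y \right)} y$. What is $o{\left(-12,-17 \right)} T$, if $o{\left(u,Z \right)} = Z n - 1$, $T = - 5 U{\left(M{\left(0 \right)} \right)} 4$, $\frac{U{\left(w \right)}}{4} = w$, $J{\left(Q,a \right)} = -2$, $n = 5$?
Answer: $0$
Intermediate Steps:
$M{\left(y \right)} = 6 y$ ($M{\left(y \right)} = - 3 \left(- 2 y\right) = 6 y$)
$U{\left(w \right)} = 4 w$
$T = 0$ ($T = - 5 \cdot 4 \cdot 6 \cdot 0 \cdot 4 = - 5 \cdot 4 \cdot 0 \cdot 4 = \left(-5\right) 0 \cdot 4 = 0 \cdot 4 = 0$)
$o{\left(u,Z \right)} = -1 + 5 Z$ ($o{\left(u,Z \right)} = Z 5 - 1 = 5 Z - 1 = -1 + 5 Z$)
$o{\left(-12,-17 \right)} T = \left(-1 + 5 \left(-17\right)\right) 0 = \left(-1 - 85\right) 0 = \left(-86\right) 0 = 0$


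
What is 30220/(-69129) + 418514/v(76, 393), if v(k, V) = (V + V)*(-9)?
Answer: -1619179477/27167697 ≈ -59.599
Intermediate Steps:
v(k, V) = -18*V (v(k, V) = (2*V)*(-9) = -18*V)
30220/(-69129) + 418514/v(76, 393) = 30220/(-69129) + 418514/((-18*393)) = 30220*(-1/69129) + 418514/(-7074) = -30220/69129 + 418514*(-1/7074) = -30220/69129 - 209257/3537 = -1619179477/27167697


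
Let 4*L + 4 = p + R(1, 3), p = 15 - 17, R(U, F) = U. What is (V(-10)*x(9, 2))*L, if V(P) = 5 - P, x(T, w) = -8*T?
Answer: 1350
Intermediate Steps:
p = -2
L = -5/4 (L = -1 + (-2 + 1)/4 = -1 + (1/4)*(-1) = -1 - 1/4 = -5/4 ≈ -1.2500)
(V(-10)*x(9, 2))*L = ((5 - 1*(-10))*(-8*9))*(-5/4) = ((5 + 10)*(-72))*(-5/4) = (15*(-72))*(-5/4) = -1080*(-5/4) = 1350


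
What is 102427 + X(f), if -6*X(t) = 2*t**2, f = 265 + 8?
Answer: 77584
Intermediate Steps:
f = 273
X(t) = -t**2/3
102427 + X(f) = 102427 - 1/3*273**2 = 102427 - 1/3*74529 = 102427 - 24843 = 77584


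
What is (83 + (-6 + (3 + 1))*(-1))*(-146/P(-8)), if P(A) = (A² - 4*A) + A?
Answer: -6205/44 ≈ -141.02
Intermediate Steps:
P(A) = A² - 3*A
(83 + (-6 + (3 + 1))*(-1))*(-146/P(-8)) = (83 + (-6 + (3 + 1))*(-1))*(-146*(-1/(8*(-3 - 8)))) = (83 + (-6 + 4)*(-1))*(-146/((-8*(-11)))) = (83 - 2*(-1))*(-146/88) = (83 + 2)*(-146*1/88) = 85*(-73/44) = -6205/44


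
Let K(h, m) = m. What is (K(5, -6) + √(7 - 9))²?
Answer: (6 - I*√2)² ≈ 34.0 - 16.971*I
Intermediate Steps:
(K(5, -6) + √(7 - 9))² = (-6 + √(7 - 9))² = (-6 + √(-2))² = (-6 + I*√2)²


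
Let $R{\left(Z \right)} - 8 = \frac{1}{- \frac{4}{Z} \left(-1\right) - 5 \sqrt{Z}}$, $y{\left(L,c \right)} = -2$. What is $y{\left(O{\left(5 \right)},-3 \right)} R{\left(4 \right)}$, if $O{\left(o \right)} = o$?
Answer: $- \frac{142}{9} \approx -15.778$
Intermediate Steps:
$R{\left(Z \right)} = 8 + \frac{1}{- 5 \sqrt{Z} + \frac{4}{Z}}$ ($R{\left(Z \right)} = 8 + \frac{1}{- \frac{4}{Z} \left(-1\right) - 5 \sqrt{Z}} = 8 + \frac{1}{\frac{4}{Z} - 5 \sqrt{Z}} = 8 + \frac{1}{- 5 \sqrt{Z} + \frac{4}{Z}}$)
$y{\left(O{\left(5 \right)},-3 \right)} R{\left(4 \right)} = - 2 \frac{-32 - 4 + 40 \cdot 4^{\frac{3}{2}}}{-4 + 5 \cdot 4^{\frac{3}{2}}} = - 2 \frac{-32 - 4 + 40 \cdot 8}{-4 + 5 \cdot 8} = - 2 \frac{-32 - 4 + 320}{-4 + 40} = - 2 \cdot \frac{1}{36} \cdot 284 = \left(-2\right) \frac{71}{9} = - \frac{142}{9}$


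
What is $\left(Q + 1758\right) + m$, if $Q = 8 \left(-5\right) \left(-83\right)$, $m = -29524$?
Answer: $-24446$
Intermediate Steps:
$Q = 3320$ ($Q = \left(-40\right) \left(-83\right) = 3320$)
$\left(Q + 1758\right) + m = \left(3320 + 1758\right) - 29524 = 5078 - 29524 = -24446$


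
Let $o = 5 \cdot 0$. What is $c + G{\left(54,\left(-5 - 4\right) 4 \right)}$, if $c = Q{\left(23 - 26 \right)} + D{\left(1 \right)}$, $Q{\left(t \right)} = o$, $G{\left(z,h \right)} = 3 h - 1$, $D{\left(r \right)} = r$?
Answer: $-108$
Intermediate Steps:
$G{\left(z,h \right)} = -1 + 3 h$
$o = 0$
$Q{\left(t \right)} = 0$
$c = 1$ ($c = 0 + 1 = 1$)
$c + G{\left(54,\left(-5 - 4\right) 4 \right)} = 1 + \left(-1 + 3 \left(-5 - 4\right) 4\right) = 1 + \left(-1 + 3 \left(\left(-9\right) 4\right)\right) = 1 + \left(-1 + 3 \left(-36\right)\right) = 1 - 109 = -108$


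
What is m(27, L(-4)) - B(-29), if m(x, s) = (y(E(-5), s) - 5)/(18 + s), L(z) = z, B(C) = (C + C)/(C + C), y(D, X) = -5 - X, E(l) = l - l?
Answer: -10/7 ≈ -1.4286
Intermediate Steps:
E(l) = 0
B(C) = 1 (B(C) = (2*C)/((2*C)) = (2*C)*(1/(2*C)) = 1)
m(x, s) = (-10 - s)/(18 + s) (m(x, s) = ((-5 - s) - 5)/(18 + s) = (-10 - s)/(18 + s))
m(27, L(-4)) - B(-29) = (-10 - 1*(-4))/(18 - 4) - 1*1 = (-10 + 4)/14 - 1 = (1/14)*(-6) - 1 = -3/7 - 1 = -10/7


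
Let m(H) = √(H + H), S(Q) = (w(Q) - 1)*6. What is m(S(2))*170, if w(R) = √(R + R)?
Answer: 340*√3 ≈ 588.90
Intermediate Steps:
w(R) = √2*√R (w(R) = √(2*R) = √2*√R)
S(Q) = -6 + 6*√2*√Q (S(Q) = (√2*√Q - 1)*6 = (-1 + √2*√Q)*6 = -6 + 6*√2*√Q)
m(H) = √2*√H (m(H) = √(2*H) = √2*√H)
m(S(2))*170 = (√2*√(-6 + 6*√2*√2))*170 = (√2*√(-6 + 12))*170 = (√2*√6)*170 = (2*√3)*170 = 340*√3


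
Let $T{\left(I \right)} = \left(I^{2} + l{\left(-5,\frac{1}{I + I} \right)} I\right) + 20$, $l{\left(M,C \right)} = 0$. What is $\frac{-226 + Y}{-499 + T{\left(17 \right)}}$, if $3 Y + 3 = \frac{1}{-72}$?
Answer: $\frac{49033}{41040} \approx 1.1948$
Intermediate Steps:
$Y = - \frac{217}{216}$ ($Y = -1 + \frac{1}{3 \left(-72\right)} = -1 + \frac{1}{3} \left(- \frac{1}{72}\right) = -1 - \frac{1}{216} = - \frac{217}{216} \approx -1.0046$)
$T{\left(I \right)} = 20 + I^{2}$ ($T{\left(I \right)} = \left(I^{2} + 0 I\right) + 20 = \left(I^{2} + 0\right) + 20 = I^{2} + 20 = 20 + I^{2}$)
$\frac{-226 + Y}{-499 + T{\left(17 \right)}} = \frac{-226 - \frac{217}{216}}{-499 + \left(20 + 17^{2}\right)} = - \frac{49033}{216 \left(-499 + \left(20 + 289\right)\right)} = - \frac{49033}{216 \left(-499 + 309\right)} = - \frac{49033}{216 \left(-190\right)} = \left(- \frac{49033}{216}\right) \left(- \frac{1}{190}\right) = \frac{49033}{41040}$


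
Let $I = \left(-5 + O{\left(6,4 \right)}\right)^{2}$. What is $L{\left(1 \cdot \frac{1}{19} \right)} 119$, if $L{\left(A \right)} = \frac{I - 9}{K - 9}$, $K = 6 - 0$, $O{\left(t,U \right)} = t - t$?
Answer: $- \frac{1904}{3} \approx -634.67$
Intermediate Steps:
$O{\left(t,U \right)} = 0$
$I = 25$ ($I = \left(-5 + 0\right)^{2} = \left(-5\right)^{2} = 25$)
$K = 6$ ($K = 6 + 0 = 6$)
$L{\left(A \right)} = - \frac{16}{3}$ ($L{\left(A \right)} = \frac{25 - 9}{6 - 9} = \frac{16}{-3} = 16 \left(- \frac{1}{3}\right) = - \frac{16}{3}$)
$L{\left(1 \cdot \frac{1}{19} \right)} 119 = \left(- \frac{16}{3}\right) 119 = - \frac{1904}{3}$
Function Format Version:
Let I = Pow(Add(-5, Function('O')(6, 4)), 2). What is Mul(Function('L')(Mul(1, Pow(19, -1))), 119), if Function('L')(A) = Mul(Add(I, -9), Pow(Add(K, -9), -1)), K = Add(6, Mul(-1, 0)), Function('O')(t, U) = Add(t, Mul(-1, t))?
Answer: Rational(-1904, 3) ≈ -634.67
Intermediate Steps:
Function('O')(t, U) = 0
I = 25 (I = Pow(Add(-5, 0), 2) = Pow(-5, 2) = 25)
K = 6 (K = Add(6, 0) = 6)
Function('L')(A) = Rational(-16, 3) (Function('L')(A) = Mul(Add(25, -9), Pow(Add(6, -9), -1)) = Mul(16, Pow(-3, -1)) = Mul(16, Rational(-1, 3)) = Rational(-16, 3))
Mul(Function('L')(Mul(1, Pow(19, -1))), 119) = Mul(Rational(-16, 3), 119) = Rational(-1904, 3)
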